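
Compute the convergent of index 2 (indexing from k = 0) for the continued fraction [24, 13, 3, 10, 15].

963/40

Using pₖ = aₖpₖ₋₁ + pₖ₋₂, qₖ = aₖqₖ₋₁ + qₖ₋₂ (with p₋₁=1, p₋₂=0, q₋₁=0, q₋₂=1):
  k=0: a=24, p=24, q=1
  k=1: a=13, p=313, q=13
  k=2: a=3, p=963, q=40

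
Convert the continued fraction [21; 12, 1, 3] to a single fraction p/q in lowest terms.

Fold from the inside: start with 3/1.
  1 + 1/3 = 4/3
  12 + 3/4 = 51/4
  21 + 4/51 = 1075/51

1075/51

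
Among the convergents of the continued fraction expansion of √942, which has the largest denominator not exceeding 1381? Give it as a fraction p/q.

√942 = [30; 1, 2, 4, 20, 4, 2, 1, 60, …] (period length 8).
Convergents:
  p_0/q_0 = 30/1
  p_1/q_1 = 31/1
  p_2/q_2 = 92/3
  p_3/q_3 = 399/13
  p_4/q_4 = 8072/263
  p_5/q_5 = 32687/1065
  p_6/q_6 = 73446/2393
q_5 = 1065 ≤ 1381 < 2393 = q_6, so the answer is 32687/1065.

32687/1065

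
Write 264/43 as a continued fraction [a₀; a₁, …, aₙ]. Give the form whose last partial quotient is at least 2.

[6; 7, 6]

264 = 6·43 + 6
43 = 7·6 + 1
6 = 6·1 + 0  (stop)
So 264/43 = [6; 7, 6].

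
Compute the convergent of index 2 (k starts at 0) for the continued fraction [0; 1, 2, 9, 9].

2/3

Using pₖ = aₖpₖ₋₁ + pₖ₋₂, qₖ = aₖqₖ₋₁ + qₖ₋₂ (with p₋₁=1, p₋₂=0, q₋₁=0, q₋₂=1):
  k=0: a=0, p=0, q=1
  k=1: a=1, p=1, q=1
  k=2: a=2, p=2, q=3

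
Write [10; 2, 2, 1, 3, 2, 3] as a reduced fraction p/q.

Fold from the inside: start with 3/1.
  2 + 1/3 = 7/3
  3 + 3/7 = 24/7
  1 + 7/24 = 31/24
  2 + 24/31 = 86/31
  2 + 31/86 = 203/86
  10 + 86/203 = 2116/203

2116/203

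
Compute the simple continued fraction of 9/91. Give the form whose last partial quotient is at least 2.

9 = 0*91 + 9
91 = 10*9 + 1
9 = 9*1 + 0  (stop)
So 9/91 = [0; 10, 9].

[0; 10, 9]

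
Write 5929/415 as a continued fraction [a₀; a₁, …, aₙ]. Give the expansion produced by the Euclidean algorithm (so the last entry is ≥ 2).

[14; 3, 2, 19, 3]

5929 = 14×415 + 119
415 = 3×119 + 58
119 = 2×58 + 3
58 = 19×3 + 1
3 = 3×1 + 0  (stop)
So 5929/415 = [14; 3, 2, 19, 3].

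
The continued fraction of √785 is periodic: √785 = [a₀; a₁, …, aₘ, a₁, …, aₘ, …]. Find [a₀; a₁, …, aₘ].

a₀ = ⌊√785⌋ = 28.

[28; 56]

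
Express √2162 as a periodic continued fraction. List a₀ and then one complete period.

a₀ = ⌊√2162⌋ = 46.
With m₀=0, d₀=1 and mₖ₊₁ = dₖaₖ − mₖ, dₖ₊₁ = (n − mₖ₊₁²)/dₖ, aₖ₊₁ = ⌊(a₀+mₖ₊₁)/dₖ₊₁⌋:
  k=1: m=46, d=46, a=2
  k=2: m=46, d=1, a=92
d=1 and a=2a₀=92 at k=2, so the next step gives (m, d) = (46, 46) again — its k=1 value — and the period has length 2.

[46; 2, 92]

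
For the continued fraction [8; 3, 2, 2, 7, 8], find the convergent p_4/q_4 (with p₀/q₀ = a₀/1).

1045/126

Using pₖ = aₖpₖ₋₁ + pₖ₋₂, qₖ = aₖqₖ₋₁ + qₖ₋₂ (with p₋₁=1, p₋₂=0, q₋₁=0, q₋₂=1):
  k=0: a=8, p=8, q=1
  k=1: a=3, p=25, q=3
  k=2: a=2, p=58, q=7
  k=3: a=2, p=141, q=17
  k=4: a=7, p=1045, q=126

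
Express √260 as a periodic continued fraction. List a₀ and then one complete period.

a₀ = ⌊√260⌋ = 16.
With m₀=0, d₀=1 and mₖ₊₁ = dₖaₖ − mₖ, dₖ₊₁ = (n − mₖ₊₁²)/dₖ, aₖ₊₁ = ⌊(a₀+mₖ₊₁)/dₖ₊₁⌋:
  k=1: m=16, d=4, a=8
  k=2: m=16, d=1, a=32
d=1 and a=2a₀=32 at k=2, so the next step gives (m, d) = (16, 4) again — its k=1 value — and the period has length 2.

[16; 8, 32]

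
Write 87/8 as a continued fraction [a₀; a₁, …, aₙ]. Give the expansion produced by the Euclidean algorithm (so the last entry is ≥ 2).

[10; 1, 7]

87 = 10*8 + 7
8 = 1*7 + 1
7 = 7*1 + 0  (stop)
So 87/8 = [10; 1, 7].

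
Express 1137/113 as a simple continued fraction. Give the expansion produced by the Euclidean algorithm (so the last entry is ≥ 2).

[10; 16, 7]

1137 = 10·113 + 7
113 = 16·7 + 1
7 = 7·1 + 0  (stop)
So 1137/113 = [10; 16, 7].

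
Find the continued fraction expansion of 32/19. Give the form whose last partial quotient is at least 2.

[1; 1, 2, 6]

32 = 1*19 + 13
19 = 1*13 + 6
13 = 2*6 + 1
6 = 6*1 + 0  (stop)
So 32/19 = [1; 1, 2, 6].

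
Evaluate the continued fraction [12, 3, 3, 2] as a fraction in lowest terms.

283/23

Using pₖ = aₖpₖ₋₁ + pₖ₋₂ and qₖ = aₖqₖ₋₁ + qₖ₋₂:
  k=0: a=12, p=12, q=1
  k=1: a=3, p=37, q=3
  k=2: a=3, p=123, q=10
  k=3: a=2, p=283, q=23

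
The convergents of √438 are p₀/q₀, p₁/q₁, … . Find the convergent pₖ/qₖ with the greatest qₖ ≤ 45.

293/14

√438 = [20; 1, 12, 1, 40, …] (period length 4).
Convergents:
  p_0/q_0 = 20/1
  p_1/q_1 = 21/1
  p_2/q_2 = 272/13
  p_3/q_3 = 293/14
  p_4/q_4 = 11992/573
q_3 = 14 ≤ 45 < 573 = q_4, so the answer is 293/14.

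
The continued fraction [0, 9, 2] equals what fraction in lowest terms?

2/19

Using pₖ = aₖpₖ₋₁ + pₖ₋₂ and qₖ = aₖqₖ₋₁ + qₖ₋₂:
  k=0: a=0, p=0, q=1
  k=1: a=9, p=1, q=9
  k=2: a=2, p=2, q=19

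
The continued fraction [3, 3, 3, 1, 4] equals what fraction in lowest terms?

205/62

Using pₖ = aₖpₖ₋₁ + pₖ₋₂ and qₖ = aₖqₖ₋₁ + qₖ₋₂:
  k=0: a=3, p=3, q=1
  k=1: a=3, p=10, q=3
  k=2: a=3, p=33, q=10
  k=3: a=1, p=43, q=13
  k=4: a=4, p=205, q=62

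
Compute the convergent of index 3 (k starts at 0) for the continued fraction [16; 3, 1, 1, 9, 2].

114/7

Using pₖ = aₖpₖ₋₁ + pₖ₋₂, qₖ = aₖqₖ₋₁ + qₖ₋₂ (with p₋₁=1, p₋₂=0, q₋₁=0, q₋₂=1):
  k=0: a=16, p=16, q=1
  k=1: a=3, p=49, q=3
  k=2: a=1, p=65, q=4
  k=3: a=1, p=114, q=7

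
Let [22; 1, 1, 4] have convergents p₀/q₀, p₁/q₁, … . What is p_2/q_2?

45/2

Using pₖ = aₖpₖ₋₁ + pₖ₋₂, qₖ = aₖqₖ₋₁ + qₖ₋₂ (with p₋₁=1, p₋₂=0, q₋₁=0, q₋₂=1):
  k=0: a=22, p=22, q=1
  k=1: a=1, p=23, q=1
  k=2: a=1, p=45, q=2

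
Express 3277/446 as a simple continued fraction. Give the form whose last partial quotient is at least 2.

3277 = 7·446 + 155
446 = 2·155 + 136
155 = 1·136 + 19
136 = 7·19 + 3
19 = 6·3 + 1
3 = 3·1 + 0  (stop)
So 3277/446 = [7; 2, 1, 7, 6, 3].

[7; 2, 1, 7, 6, 3]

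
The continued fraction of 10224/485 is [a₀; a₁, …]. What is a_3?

3

10224 = 21·485 + 39   →  a_0 = 21
485 = 12·39 + 17   →  a_1 = 12
39 = 2·17 + 5   →  a_2 = 2
17 = 3·5 + 2   →  a_3 = 3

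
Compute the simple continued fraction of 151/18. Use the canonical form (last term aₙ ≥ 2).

[8; 2, 1, 1, 3]

151 = 8·18 + 7
18 = 2·7 + 4
7 = 1·4 + 3
4 = 1·3 + 1
3 = 3·1 + 0  (stop)
So 151/18 = [8; 2, 1, 1, 3].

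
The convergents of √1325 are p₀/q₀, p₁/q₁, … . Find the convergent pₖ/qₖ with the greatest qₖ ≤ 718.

13177/362

√1325 = [36; 2, 2, 72, …] (period length 3).
Convergents:
  p_0/q_0 = 36/1
  p_1/q_1 = 73/2
  p_2/q_2 = 182/5
  p_3/q_3 = 13177/362
  p_4/q_4 = 26536/729
q_3 = 362 ≤ 718 < 729 = q_4, so the answer is 13177/362.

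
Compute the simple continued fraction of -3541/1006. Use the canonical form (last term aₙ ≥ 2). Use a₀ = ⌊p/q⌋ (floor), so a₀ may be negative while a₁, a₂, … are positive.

-3541 = -4×1006 + 483
1006 = 2×483 + 40
483 = 12×40 + 3
40 = 13×3 + 1
3 = 3×1 + 0  (stop)
So -3541/1006 = [-4; 2, 12, 13, 3].

[-4; 2, 12, 13, 3]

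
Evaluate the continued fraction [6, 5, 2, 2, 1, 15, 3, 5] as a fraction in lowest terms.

Fold from the inside: start with 5/1.
  3 + 1/5 = 16/5
  15 + 5/16 = 245/16
  1 + 16/245 = 261/245
  2 + 245/261 = 767/261
  2 + 261/767 = 1795/767
  5 + 767/1795 = 9742/1795
  6 + 1795/9742 = 60247/9742

60247/9742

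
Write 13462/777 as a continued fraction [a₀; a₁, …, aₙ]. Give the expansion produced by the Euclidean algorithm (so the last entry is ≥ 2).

[17; 3, 14, 18]

13462 = 17×777 + 253
777 = 3×253 + 18
253 = 14×18 + 1
18 = 18×1 + 0  (stop)
So 13462/777 = [17; 3, 14, 18].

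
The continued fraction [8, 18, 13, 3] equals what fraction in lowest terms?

5824/723

Fold from the inside: start with 3/1.
  13 + 1/3 = 40/3
  18 + 3/40 = 723/40
  8 + 40/723 = 5824/723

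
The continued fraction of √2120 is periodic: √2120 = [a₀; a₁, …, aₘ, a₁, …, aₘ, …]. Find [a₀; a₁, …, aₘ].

[46; 23, 92]

a₀ = ⌊√2120⌋ = 46.
With m₀=0, d₀=1 and mₖ₊₁ = dₖaₖ − mₖ, dₖ₊₁ = (n − mₖ₊₁²)/dₖ, aₖ₊₁ = ⌊(a₀+mₖ₊₁)/dₖ₊₁⌋:
  k=1: m=46, d=4, a=23
  k=2: m=46, d=1, a=92
d=1 and a=2a₀=92 at k=2, so the next step gives (m, d) = (46, 4) again — its k=1 value — and the period has length 2.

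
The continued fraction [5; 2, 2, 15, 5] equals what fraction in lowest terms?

2107/390

Using pₖ = aₖpₖ₋₁ + pₖ₋₂ and qₖ = aₖqₖ₋₁ + qₖ₋₂:
  k=0: a=5, p=5, q=1
  k=1: a=2, p=11, q=2
  k=2: a=2, p=27, q=5
  k=3: a=15, p=416, q=77
  k=4: a=5, p=2107, q=390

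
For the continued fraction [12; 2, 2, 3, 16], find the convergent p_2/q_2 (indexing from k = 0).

62/5

Using pₖ = aₖpₖ₋₁ + pₖ₋₂, qₖ = aₖqₖ₋₁ + qₖ₋₂ (with p₋₁=1, p₋₂=0, q₋₁=0, q₋₂=1):
  k=0: a=12, p=12, q=1
  k=1: a=2, p=25, q=2
  k=2: a=2, p=62, q=5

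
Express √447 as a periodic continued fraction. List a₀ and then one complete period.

a₀ = ⌊√447⌋ = 21.
With m₀=0, d₀=1 and mₖ₊₁ = dₖaₖ − mₖ, dₖ₊₁ = (n − mₖ₊₁²)/dₖ, aₖ₊₁ = ⌊(a₀+mₖ₊₁)/dₖ₊₁⌋:
  k=1: m=21, d=6, a=7
  k=2: m=21, d=1, a=42
d=1 and a=2a₀=42 at k=2, so the next step gives (m, d) = (21, 6) again — its k=1 value — and the period has length 2.

[21; 7, 42]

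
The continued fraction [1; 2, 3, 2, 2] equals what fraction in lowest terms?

56/39

Fold from the inside: start with 2/1.
  2 + 1/2 = 5/2
  3 + 2/5 = 17/5
  2 + 5/17 = 39/17
  1 + 17/39 = 56/39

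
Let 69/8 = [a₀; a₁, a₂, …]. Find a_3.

1

69 = 8·8 + 5   →  a_0 = 8
8 = 1·5 + 3   →  a_1 = 1
5 = 1·3 + 2   →  a_2 = 1
3 = 1·2 + 1   →  a_3 = 1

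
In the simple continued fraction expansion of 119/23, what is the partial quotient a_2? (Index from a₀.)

119 = 5·23 + 4   →  a_0 = 5
23 = 5·4 + 3   →  a_1 = 5
4 = 1·3 + 1   →  a_2 = 1

1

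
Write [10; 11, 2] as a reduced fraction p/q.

232/23

Using pₖ = aₖpₖ₋₁ + pₖ₋₂ and qₖ = aₖqₖ₋₁ + qₖ₋₂:
  k=0: a=10, p=10, q=1
  k=1: a=11, p=111, q=11
  k=2: a=2, p=232, q=23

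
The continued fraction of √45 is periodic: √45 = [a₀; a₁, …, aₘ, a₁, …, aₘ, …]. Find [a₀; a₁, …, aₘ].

[6; 1, 2, 2, 2, 1, 12]

a₀ = ⌊√45⌋ = 6.
With m₀=0, d₀=1 and mₖ₊₁ = dₖaₖ − mₖ, dₖ₊₁ = (n − mₖ₊₁²)/dₖ, aₖ₊₁ = ⌊(a₀+mₖ₊₁)/dₖ₊₁⌋:
  k=1: m=6, d=9, a=1
  k=2: m=3, d=4, a=2
  k=3: m=5, d=5, a=2
  k=4: m=5, d=4, a=2
  k=5: m=3, d=9, a=1
  k=6: m=6, d=1, a=12
d=1 and a=2a₀=12 at k=6, so the next step gives (m, d) = (6, 9) again — its k=1 value — and the period has length 6.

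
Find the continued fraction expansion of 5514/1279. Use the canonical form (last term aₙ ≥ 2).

[4; 3, 4, 1, 2, 6, 1, 3]

5514 = 4*1279 + 398
1279 = 3*398 + 85
398 = 4*85 + 58
85 = 1*58 + 27
58 = 2*27 + 4
27 = 6*4 + 3
4 = 1*3 + 1
3 = 3*1 + 0  (stop)
So 5514/1279 = [4; 3, 4, 1, 2, 6, 1, 3].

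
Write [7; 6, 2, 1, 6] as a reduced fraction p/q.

Using pₖ = aₖpₖ₋₁ + pₖ₋₂ and qₖ = aₖqₖ₋₁ + qₖ₋₂:
  k=0: a=7, p=7, q=1
  k=1: a=6, p=43, q=6
  k=2: a=2, p=93, q=13
  k=3: a=1, p=136, q=19
  k=4: a=6, p=909, q=127

909/127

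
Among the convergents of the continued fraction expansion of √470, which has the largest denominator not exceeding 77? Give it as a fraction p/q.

√470 = [21; 1, 2, 8, 2, 1, 42, …] (period length 6).
Convergents:
  p_0/q_0 = 21/1
  p_1/q_1 = 22/1
  p_2/q_2 = 65/3
  p_3/q_3 = 542/25
  p_4/q_4 = 1149/53
  p_5/q_5 = 1691/78
q_4 = 53 ≤ 77 < 78 = q_5, so the answer is 1149/53.

1149/53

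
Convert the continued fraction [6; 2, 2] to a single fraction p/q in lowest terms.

Fold from the inside: start with 2/1.
  2 + 1/2 = 5/2
  6 + 2/5 = 32/5

32/5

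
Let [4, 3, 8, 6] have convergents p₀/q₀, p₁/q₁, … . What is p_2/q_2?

108/25

Using pₖ = aₖpₖ₋₁ + pₖ₋₂, qₖ = aₖqₖ₋₁ + qₖ₋₂ (with p₋₁=1, p₋₂=0, q₋₁=0, q₋₂=1):
  k=0: a=4, p=4, q=1
  k=1: a=3, p=13, q=3
  k=2: a=8, p=108, q=25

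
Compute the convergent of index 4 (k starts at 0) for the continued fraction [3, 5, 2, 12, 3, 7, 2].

Using pₖ = aₖpₖ₋₁ + pₖ₋₂, qₖ = aₖqₖ₋₁ + qₖ₋₂ (with p₋₁=1, p₋₂=0, q₋₁=0, q₋₂=1):
  k=0: a=3, p=3, q=1
  k=1: a=5, p=16, q=5
  k=2: a=2, p=35, q=11
  k=3: a=12, p=436, q=137
  k=4: a=3, p=1343, q=422

1343/422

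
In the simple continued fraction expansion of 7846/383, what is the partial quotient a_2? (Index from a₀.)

16

7846 = 20·383 + 186   →  a_0 = 20
383 = 2·186 + 11   →  a_1 = 2
186 = 16·11 + 10   →  a_2 = 16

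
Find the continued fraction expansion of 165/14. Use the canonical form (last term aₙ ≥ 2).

165 = 11×14 + 11
14 = 1×11 + 3
11 = 3×3 + 2
3 = 1×2 + 1
2 = 2×1 + 0  (stop)
So 165/14 = [11; 1, 3, 1, 2].

[11; 1, 3, 1, 2]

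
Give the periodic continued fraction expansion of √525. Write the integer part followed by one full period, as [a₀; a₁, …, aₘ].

a₀ = ⌊√525⌋ = 22.
With m₀=0, d₀=1 and mₖ₊₁ = dₖaₖ − mₖ, dₖ₊₁ = (n − mₖ₊₁²)/dₖ, aₖ₊₁ = ⌊(a₀+mₖ₊₁)/dₖ₊₁⌋:
  k=1: m=22, d=41, a=1
  k=2: m=19, d=4, a=10
  k=3: m=21, d=21, a=2
  k=4: m=21, d=4, a=10
  k=5: m=19, d=41, a=1
  k=6: m=22, d=1, a=44
d=1 and a=2a₀=44 at k=6, so the next step gives (m, d) = (22, 41) again — its k=1 value — and the period has length 6.

[22; 1, 10, 2, 10, 1, 44]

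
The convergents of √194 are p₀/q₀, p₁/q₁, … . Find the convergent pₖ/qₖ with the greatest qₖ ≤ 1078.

5446/391

√194 = [13; 1, 12, 1, 26, …] (period length 4).
Convergents:
  p_0/q_0 = 13/1
  p_1/q_1 = 14/1
  p_2/q_2 = 181/13
  p_3/q_3 = 195/14
  p_4/q_4 = 5251/377
  p_5/q_5 = 5446/391
  p_6/q_6 = 70603/5069
q_5 = 391 ≤ 1078 < 5069 = q_6, so the answer is 5446/391.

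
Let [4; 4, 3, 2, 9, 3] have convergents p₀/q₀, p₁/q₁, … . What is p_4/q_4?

Using pₖ = aₖpₖ₋₁ + pₖ₋₂, qₖ = aₖqₖ₋₁ + qₖ₋₂ (with p₋₁=1, p₋₂=0, q₋₁=0, q₋₂=1):
  k=0: a=4, p=4, q=1
  k=1: a=4, p=17, q=4
  k=2: a=3, p=55, q=13
  k=3: a=2, p=127, q=30
  k=4: a=9, p=1198, q=283

1198/283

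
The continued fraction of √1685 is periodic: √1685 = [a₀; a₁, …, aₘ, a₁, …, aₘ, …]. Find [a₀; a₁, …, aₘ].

[41; 20, 1, 1, 20, 82]

a₀ = ⌊√1685⌋ = 41.
With m₀=0, d₀=1 and mₖ₊₁ = dₖaₖ − mₖ, dₖ₊₁ = (n − mₖ₊₁²)/dₖ, aₖ₊₁ = ⌊(a₀+mₖ₊₁)/dₖ₊₁⌋:
  k=1: m=41, d=4, a=20
  k=2: m=39, d=41, a=1
  k=3: m=2, d=41, a=1
  k=4: m=39, d=4, a=20
  k=5: m=41, d=1, a=82
d=1 and a=2a₀=82 at k=5, so the next step gives (m, d) = (41, 4) again — its k=1 value — and the period has length 5.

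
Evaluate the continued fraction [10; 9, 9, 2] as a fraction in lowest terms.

1749/173

Fold from the inside: start with 2/1.
  9 + 1/2 = 19/2
  9 + 2/19 = 173/19
  10 + 19/173 = 1749/173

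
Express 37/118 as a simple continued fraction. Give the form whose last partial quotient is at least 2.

[0; 3, 5, 3, 2]

37 = 0*118 + 37
118 = 3*37 + 7
37 = 5*7 + 2
7 = 3*2 + 1
2 = 2*1 + 0  (stop)
So 37/118 = [0; 3, 5, 3, 2].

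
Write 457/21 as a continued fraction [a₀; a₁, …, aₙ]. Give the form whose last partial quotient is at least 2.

457 = 21*21 + 16
21 = 1*16 + 5
16 = 3*5 + 1
5 = 5*1 + 0  (stop)
So 457/21 = [21; 1, 3, 5].

[21; 1, 3, 5]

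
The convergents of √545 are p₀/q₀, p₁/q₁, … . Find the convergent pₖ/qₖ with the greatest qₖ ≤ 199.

√545 = [23; 2, 1, 8, 1, 2, 46, …] (period length 6).
Convergents:
  p_0/q_0 = 23/1
  p_1/q_1 = 47/2
  p_2/q_2 = 70/3
  p_3/q_3 = 607/26
  p_4/q_4 = 677/29
  p_5/q_5 = 1961/84
  p_6/q_6 = 90883/3893
q_5 = 84 ≤ 199 < 3893 = q_6, so the answer is 1961/84.

1961/84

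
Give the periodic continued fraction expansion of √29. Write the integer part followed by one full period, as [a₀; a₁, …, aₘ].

[5; 2, 1, 1, 2, 10]

a₀ = ⌊√29⌋ = 5.
With m₀=0, d₀=1 and mₖ₊₁ = dₖaₖ − mₖ, dₖ₊₁ = (n − mₖ₊₁²)/dₖ, aₖ₊₁ = ⌊(a₀+mₖ₊₁)/dₖ₊₁⌋:
  k=1: m=5, d=4, a=2
  k=2: m=3, d=5, a=1
  k=3: m=2, d=5, a=1
  k=4: m=3, d=4, a=2
  k=5: m=5, d=1, a=10
d=1 and a=2a₀=10 at k=5, so the next step gives (m, d) = (5, 4) again — its k=1 value — and the period has length 5.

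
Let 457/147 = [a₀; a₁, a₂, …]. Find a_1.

457 = 3·147 + 16   →  a_0 = 3
147 = 9·16 + 3   →  a_1 = 9

9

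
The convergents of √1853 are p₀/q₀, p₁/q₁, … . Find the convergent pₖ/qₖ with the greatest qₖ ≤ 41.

√1853 = [43; 21, 1, 1, 21, 86, …] (period length 5).
Convergents:
  p_0/q_0 = 43/1
  p_1/q_1 = 904/21
  p_2/q_2 = 947/22
  p_3/q_3 = 1851/43
q_2 = 22 ≤ 41 < 43 = q_3, so the answer is 947/22.

947/22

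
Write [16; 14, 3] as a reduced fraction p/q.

691/43

Using pₖ = aₖpₖ₋₁ + pₖ₋₂ and qₖ = aₖqₖ₋₁ + qₖ₋₂:
  k=0: a=16, p=16, q=1
  k=1: a=14, p=225, q=14
  k=2: a=3, p=691, q=43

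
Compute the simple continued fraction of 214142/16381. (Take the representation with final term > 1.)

214142 = 13*16381 + 1189
16381 = 13*1189 + 924
1189 = 1*924 + 265
924 = 3*265 + 129
265 = 2*129 + 7
129 = 18*7 + 3
7 = 2*3 + 1
3 = 3*1 + 0  (stop)
So 214142/16381 = [13; 13, 1, 3, 2, 18, 2, 3].

[13; 13, 1, 3, 2, 18, 2, 3]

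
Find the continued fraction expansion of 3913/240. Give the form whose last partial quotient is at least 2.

[16; 3, 3, 2, 10]

3913 = 16·240 + 73
240 = 3·73 + 21
73 = 3·21 + 10
21 = 2·10 + 1
10 = 10·1 + 0  (stop)
So 3913/240 = [16; 3, 3, 2, 10].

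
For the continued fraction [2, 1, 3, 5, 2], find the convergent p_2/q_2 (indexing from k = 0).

11/4

Using pₖ = aₖpₖ₋₁ + pₖ₋₂, qₖ = aₖqₖ₋₁ + qₖ₋₂ (with p₋₁=1, p₋₂=0, q₋₁=0, q₋₂=1):
  k=0: a=2, p=2, q=1
  k=1: a=1, p=3, q=1
  k=2: a=3, p=11, q=4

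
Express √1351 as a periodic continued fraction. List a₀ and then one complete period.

a₀ = ⌊√1351⌋ = 36.
With m₀=0, d₀=1 and mₖ₊₁ = dₖaₖ − mₖ, dₖ₊₁ = (n − mₖ₊₁²)/dₖ, aₖ₊₁ = ⌊(a₀+mₖ₊₁)/dₖ₊₁⌋:
  k=1: m=36, d=55, a=1
  k=2: m=19, d=18, a=3
  k=3: m=35, d=7, a=10
  k=4: m=35, d=18, a=3
  k=5: m=19, d=55, a=1
  k=6: m=36, d=1, a=72
d=1 and a=2a₀=72 at k=6, so the next step gives (m, d) = (36, 55) again — its k=1 value — and the period has length 6.

[36; 1, 3, 10, 3, 1, 72]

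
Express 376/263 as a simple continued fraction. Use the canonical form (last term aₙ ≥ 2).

[1; 2, 3, 18, 2]

376 = 1*263 + 113
263 = 2*113 + 37
113 = 3*37 + 2
37 = 18*2 + 1
2 = 2*1 + 0  (stop)
So 376/263 = [1; 2, 3, 18, 2].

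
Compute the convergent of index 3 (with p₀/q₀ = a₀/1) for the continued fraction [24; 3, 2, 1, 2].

243/10

Using pₖ = aₖpₖ₋₁ + pₖ₋₂, qₖ = aₖqₖ₋₁ + qₖ₋₂ (with p₋₁=1, p₋₂=0, q₋₁=0, q₋₂=1):
  k=0: a=24, p=24, q=1
  k=1: a=3, p=73, q=3
  k=2: a=2, p=170, q=7
  k=3: a=1, p=243, q=10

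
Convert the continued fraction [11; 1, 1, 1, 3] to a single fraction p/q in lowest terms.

Fold from the inside: start with 3/1.
  1 + 1/3 = 4/3
  1 + 3/4 = 7/4
  1 + 4/7 = 11/7
  11 + 7/11 = 128/11

128/11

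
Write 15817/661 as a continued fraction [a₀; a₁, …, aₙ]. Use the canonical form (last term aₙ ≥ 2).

15817 = 23·661 + 614
661 = 1·614 + 47
614 = 13·47 + 3
47 = 15·3 + 2
3 = 1·2 + 1
2 = 2·1 + 0  (stop)
So 15817/661 = [23; 1, 13, 15, 1, 2].

[23; 1, 13, 15, 1, 2]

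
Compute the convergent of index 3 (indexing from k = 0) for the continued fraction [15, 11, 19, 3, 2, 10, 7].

9673/641

Using pₖ = aₖpₖ₋₁ + pₖ₋₂, qₖ = aₖqₖ₋₁ + qₖ₋₂ (with p₋₁=1, p₋₂=0, q₋₁=0, q₋₂=1):
  k=0: a=15, p=15, q=1
  k=1: a=11, p=166, q=11
  k=2: a=19, p=3169, q=210
  k=3: a=3, p=9673, q=641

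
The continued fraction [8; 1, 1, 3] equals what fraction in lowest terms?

Fold from the inside: start with 3/1.
  1 + 1/3 = 4/3
  1 + 3/4 = 7/4
  8 + 4/7 = 60/7

60/7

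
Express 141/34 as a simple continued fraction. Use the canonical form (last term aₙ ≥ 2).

[4; 6, 1, 4]

141 = 4×34 + 5
34 = 6×5 + 4
5 = 1×4 + 1
4 = 4×1 + 0  (stop)
So 141/34 = [4; 6, 1, 4].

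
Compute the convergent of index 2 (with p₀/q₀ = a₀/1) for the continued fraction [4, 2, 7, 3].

Using pₖ = aₖpₖ₋₁ + pₖ₋₂, qₖ = aₖqₖ₋₁ + qₖ₋₂ (with p₋₁=1, p₋₂=0, q₋₁=0, q₋₂=1):
  k=0: a=4, p=4, q=1
  k=1: a=2, p=9, q=2
  k=2: a=7, p=67, q=15

67/15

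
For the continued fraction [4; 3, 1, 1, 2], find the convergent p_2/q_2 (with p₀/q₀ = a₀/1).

17/4

Using pₖ = aₖpₖ₋₁ + pₖ₋₂, qₖ = aₖqₖ₋₁ + qₖ₋₂ (with p₋₁=1, p₋₂=0, q₋₁=0, q₋₂=1):
  k=0: a=4, p=4, q=1
  k=1: a=3, p=13, q=3
  k=2: a=1, p=17, q=4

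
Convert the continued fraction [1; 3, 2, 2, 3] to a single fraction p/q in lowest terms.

75/58

Fold from the inside: start with 3/1.
  2 + 1/3 = 7/3
  2 + 3/7 = 17/7
  3 + 7/17 = 58/17
  1 + 17/58 = 75/58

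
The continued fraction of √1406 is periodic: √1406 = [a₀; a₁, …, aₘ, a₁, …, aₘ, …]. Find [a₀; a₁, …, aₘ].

[37; 2, 74]

a₀ = ⌊√1406⌋ = 37.
With m₀=0, d₀=1 and mₖ₊₁ = dₖaₖ − mₖ, dₖ₊₁ = (n − mₖ₊₁²)/dₖ, aₖ₊₁ = ⌊(a₀+mₖ₊₁)/dₖ₊₁⌋:
  k=1: m=37, d=37, a=2
  k=2: m=37, d=1, a=74
d=1 and a=2a₀=74 at k=2, so the next step gives (m, d) = (37, 37) again — its k=1 value — and the period has length 2.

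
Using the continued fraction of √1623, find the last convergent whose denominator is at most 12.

282/7

√1623 = [40; 3, 2, 26, 2, 3, 80, …] (period length 6).
Convergents:
  p_0/q_0 = 40/1
  p_1/q_1 = 121/3
  p_2/q_2 = 282/7
  p_3/q_3 = 7453/185
q_2 = 7 ≤ 12 < 185 = q_3, so the answer is 282/7.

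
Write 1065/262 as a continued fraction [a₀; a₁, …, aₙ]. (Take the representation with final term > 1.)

[4; 15, 2, 2, 3]

1065 = 4*262 + 17
262 = 15*17 + 7
17 = 2*7 + 3
7 = 2*3 + 1
3 = 3*1 + 0  (stop)
So 1065/262 = [4; 15, 2, 2, 3].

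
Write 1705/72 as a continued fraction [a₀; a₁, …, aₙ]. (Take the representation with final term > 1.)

1705 = 23*72 + 49
72 = 1*49 + 23
49 = 2*23 + 3
23 = 7*3 + 2
3 = 1*2 + 1
2 = 2*1 + 0  (stop)
So 1705/72 = [23; 1, 2, 7, 1, 2].

[23; 1, 2, 7, 1, 2]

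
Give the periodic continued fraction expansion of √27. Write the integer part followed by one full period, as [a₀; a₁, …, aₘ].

[5; 5, 10]

a₀ = ⌊√27⌋ = 5.
With m₀=0, d₀=1 and mₖ₊₁ = dₖaₖ − mₖ, dₖ₊₁ = (n − mₖ₊₁²)/dₖ, aₖ₊₁ = ⌊(a₀+mₖ₊₁)/dₖ₊₁⌋:
  k=1: m=5, d=2, a=5
  k=2: m=5, d=1, a=10
d=1 and a=2a₀=10 at k=2, so the next step gives (m, d) = (5, 2) again — its k=1 value — and the period has length 2.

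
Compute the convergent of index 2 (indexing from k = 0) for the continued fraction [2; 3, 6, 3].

44/19

Using pₖ = aₖpₖ₋₁ + pₖ₋₂, qₖ = aₖqₖ₋₁ + qₖ₋₂ (with p₋₁=1, p₋₂=0, q₋₁=0, q₋₂=1):
  k=0: a=2, p=2, q=1
  k=1: a=3, p=7, q=3
  k=2: a=6, p=44, q=19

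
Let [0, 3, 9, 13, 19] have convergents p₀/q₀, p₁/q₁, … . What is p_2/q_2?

Using pₖ = aₖpₖ₋₁ + pₖ₋₂, qₖ = aₖqₖ₋₁ + qₖ₋₂ (with p₋₁=1, p₋₂=0, q₋₁=0, q₋₂=1):
  k=0: a=0, p=0, q=1
  k=1: a=3, p=1, q=3
  k=2: a=9, p=9, q=28

9/28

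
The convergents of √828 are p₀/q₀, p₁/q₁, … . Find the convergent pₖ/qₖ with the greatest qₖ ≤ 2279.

√828 = [28; 1, 3, 2, 3, 1, 56, …] (period length 6).
Convergents:
  p_0/q_0 = 28/1
  p_1/q_1 = 29/1
  p_2/q_2 = 115/4
  p_3/q_3 = 259/9
  p_4/q_4 = 892/31
  p_5/q_5 = 1151/40
  p_6/q_6 = 65348/2271
  p_7/q_7 = 66499/2311
q_6 = 2271 ≤ 2279 < 2311 = q_7, so the answer is 65348/2271.

65348/2271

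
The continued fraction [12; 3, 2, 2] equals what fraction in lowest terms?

209/17

Using pₖ = aₖpₖ₋₁ + pₖ₋₂ and qₖ = aₖqₖ₋₁ + qₖ₋₂:
  k=0: a=12, p=12, q=1
  k=1: a=3, p=37, q=3
  k=2: a=2, p=86, q=7
  k=3: a=2, p=209, q=17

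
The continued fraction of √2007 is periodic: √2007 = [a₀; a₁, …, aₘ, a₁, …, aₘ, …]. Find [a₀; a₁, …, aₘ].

a₀ = ⌊√2007⌋ = 44.
With m₀=0, d₀=1 and mₖ₊₁ = dₖaₖ − mₖ, dₖ₊₁ = (n − mₖ₊₁²)/dₖ, aₖ₊₁ = ⌊(a₀+mₖ₊₁)/dₖ₊₁⌋:
  k=1: m=44, d=71, a=1
  k=2: m=27, d=18, a=3
  k=3: m=27, d=71, a=1
  k=4: m=44, d=1, a=88
d=1 and a=2a₀=88 at k=4, so the next step gives (m, d) = (44, 71) again — its k=1 value — and the period has length 4.

[44; 1, 3, 1, 88]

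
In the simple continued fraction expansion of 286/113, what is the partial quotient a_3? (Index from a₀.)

7

286 = 2·113 + 60   →  a_0 = 2
113 = 1·60 + 53   →  a_1 = 1
60 = 1·53 + 7   →  a_2 = 1
53 = 7·7 + 4   →  a_3 = 7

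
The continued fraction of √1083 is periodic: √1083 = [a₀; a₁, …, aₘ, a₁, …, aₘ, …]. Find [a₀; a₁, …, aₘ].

[32; 1, 9, 1, 64]

a₀ = ⌊√1083⌋ = 32.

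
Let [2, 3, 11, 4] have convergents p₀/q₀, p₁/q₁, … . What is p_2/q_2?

79/34

Using pₖ = aₖpₖ₋₁ + pₖ₋₂, qₖ = aₖqₖ₋₁ + qₖ₋₂ (with p₋₁=1, p₋₂=0, q₋₁=0, q₋₂=1):
  k=0: a=2, p=2, q=1
  k=1: a=3, p=7, q=3
  k=2: a=11, p=79, q=34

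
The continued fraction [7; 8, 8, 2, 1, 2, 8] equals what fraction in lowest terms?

Fold from the inside: start with 8/1.
  2 + 1/8 = 17/8
  1 + 8/17 = 25/17
  2 + 17/25 = 67/25
  8 + 25/67 = 561/67
  8 + 67/561 = 4555/561
  7 + 561/4555 = 32446/4555

32446/4555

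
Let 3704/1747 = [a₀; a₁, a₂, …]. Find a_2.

3

3704 = 2·1747 + 210   →  a_0 = 2
1747 = 8·210 + 67   →  a_1 = 8
210 = 3·67 + 9   →  a_2 = 3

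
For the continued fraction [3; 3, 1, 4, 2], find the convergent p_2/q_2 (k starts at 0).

13/4

Using pₖ = aₖpₖ₋₁ + pₖ₋₂, qₖ = aₖqₖ₋₁ + qₖ₋₂ (with p₋₁=1, p₋₂=0, q₋₁=0, q₋₂=1):
  k=0: a=3, p=3, q=1
  k=1: a=3, p=10, q=3
  k=2: a=1, p=13, q=4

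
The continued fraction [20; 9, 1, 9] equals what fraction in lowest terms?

1990/99

Fold from the inside: start with 9/1.
  1 + 1/9 = 10/9
  9 + 9/10 = 99/10
  20 + 10/99 = 1990/99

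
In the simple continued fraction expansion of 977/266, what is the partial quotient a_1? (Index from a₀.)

977 = 3·266 + 179   →  a_0 = 3
266 = 1·179 + 87   →  a_1 = 1

1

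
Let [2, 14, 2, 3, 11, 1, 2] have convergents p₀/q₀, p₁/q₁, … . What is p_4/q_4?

2359/1140

Using pₖ = aₖpₖ₋₁ + pₖ₋₂, qₖ = aₖqₖ₋₁ + qₖ₋₂ (with p₋₁=1, p₋₂=0, q₋₁=0, q₋₂=1):
  k=0: a=2, p=2, q=1
  k=1: a=14, p=29, q=14
  k=2: a=2, p=60, q=29
  k=3: a=3, p=209, q=101
  k=4: a=11, p=2359, q=1140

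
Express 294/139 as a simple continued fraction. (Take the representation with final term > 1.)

294 = 2*139 + 16
139 = 8*16 + 11
16 = 1*11 + 5
11 = 2*5 + 1
5 = 5*1 + 0  (stop)
So 294/139 = [2; 8, 1, 2, 5].

[2; 8, 1, 2, 5]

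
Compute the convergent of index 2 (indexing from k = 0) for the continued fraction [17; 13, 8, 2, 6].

Using pₖ = aₖpₖ₋₁ + pₖ₋₂, qₖ = aₖqₖ₋₁ + qₖ₋₂ (with p₋₁=1, p₋₂=0, q₋₁=0, q₋₂=1):
  k=0: a=17, p=17, q=1
  k=1: a=13, p=222, q=13
  k=2: a=8, p=1793, q=105

1793/105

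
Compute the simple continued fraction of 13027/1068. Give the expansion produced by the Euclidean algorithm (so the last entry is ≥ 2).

13027 = 12*1068 + 211
1068 = 5*211 + 13
211 = 16*13 + 3
13 = 4*3 + 1
3 = 3*1 + 0  (stop)
So 13027/1068 = [12; 5, 16, 4, 3].

[12; 5, 16, 4, 3]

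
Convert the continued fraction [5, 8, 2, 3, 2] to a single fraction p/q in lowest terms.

691/135

Fold from the inside: start with 2/1.
  3 + 1/2 = 7/2
  2 + 2/7 = 16/7
  8 + 7/16 = 135/16
  5 + 16/135 = 691/135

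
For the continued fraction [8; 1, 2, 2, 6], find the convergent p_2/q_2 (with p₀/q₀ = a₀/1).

26/3

Using pₖ = aₖpₖ₋₁ + pₖ₋₂, qₖ = aₖqₖ₋₁ + qₖ₋₂ (with p₋₁=1, p₋₂=0, q₋₁=0, q₋₂=1):
  k=0: a=8, p=8, q=1
  k=1: a=1, p=9, q=1
  k=2: a=2, p=26, q=3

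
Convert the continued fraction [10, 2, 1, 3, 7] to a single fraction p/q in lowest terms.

Fold from the inside: start with 7/1.
  3 + 1/7 = 22/7
  1 + 7/22 = 29/22
  2 + 22/29 = 80/29
  10 + 29/80 = 829/80

829/80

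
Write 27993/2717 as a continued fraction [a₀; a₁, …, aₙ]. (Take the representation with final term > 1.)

27993 = 10·2717 + 823
2717 = 3·823 + 248
823 = 3·248 + 79
248 = 3·79 + 11
79 = 7·11 + 2
11 = 5·2 + 1
2 = 2·1 + 0  (stop)
So 27993/2717 = [10; 3, 3, 3, 7, 5, 2].

[10; 3, 3, 3, 7, 5, 2]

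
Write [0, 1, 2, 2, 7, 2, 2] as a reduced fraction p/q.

195/274

Using pₖ = aₖpₖ₋₁ + pₖ₋₂ and qₖ = aₖqₖ₋₁ + qₖ₋₂:
  k=0: a=0, p=0, q=1
  k=1: a=1, p=1, q=1
  k=2: a=2, p=2, q=3
  k=3: a=2, p=5, q=7
  k=4: a=7, p=37, q=52
  k=5: a=2, p=79, q=111
  k=6: a=2, p=195, q=274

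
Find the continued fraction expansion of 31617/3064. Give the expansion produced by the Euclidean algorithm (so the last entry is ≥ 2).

31617 = 10·3064 + 977
3064 = 3·977 + 133
977 = 7·133 + 46
133 = 2·46 + 41
46 = 1·41 + 5
41 = 8·5 + 1
5 = 5·1 + 0  (stop)
So 31617/3064 = [10; 3, 7, 2, 1, 8, 5].

[10; 3, 7, 2, 1, 8, 5]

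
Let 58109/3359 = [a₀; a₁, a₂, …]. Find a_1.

3

58109 = 17·3359 + 1006   →  a_0 = 17
3359 = 3·1006 + 341   →  a_1 = 3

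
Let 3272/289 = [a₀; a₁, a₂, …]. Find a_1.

3

3272 = 11·289 + 93   →  a_0 = 11
289 = 3·93 + 10   →  a_1 = 3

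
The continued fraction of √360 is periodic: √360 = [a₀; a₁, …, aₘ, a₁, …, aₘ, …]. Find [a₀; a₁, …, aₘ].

[18; 1, 36]

a₀ = ⌊√360⌋ = 18.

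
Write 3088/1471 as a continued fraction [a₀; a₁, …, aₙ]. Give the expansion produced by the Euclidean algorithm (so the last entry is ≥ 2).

3088 = 2*1471 + 146
1471 = 10*146 + 11
146 = 13*11 + 3
11 = 3*3 + 2
3 = 1*2 + 1
2 = 2*1 + 0  (stop)
So 3088/1471 = [2; 10, 13, 3, 1, 2].

[2; 10, 13, 3, 1, 2]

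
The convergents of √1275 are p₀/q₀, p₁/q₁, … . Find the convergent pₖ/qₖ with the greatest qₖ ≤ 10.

√1275 = [35; 1, 2, 2, 2, 2, 2, 1, 70, …] (period length 8).
Convergents:
  p_0/q_0 = 35/1
  p_1/q_1 = 36/1
  p_2/q_2 = 107/3
  p_3/q_3 = 250/7
  p_4/q_4 = 607/17
q_3 = 7 ≤ 10 < 17 = q_4, so the answer is 250/7.

250/7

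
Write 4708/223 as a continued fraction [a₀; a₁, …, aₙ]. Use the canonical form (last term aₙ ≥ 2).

4708 = 21*223 + 25
223 = 8*25 + 23
25 = 1*23 + 2
23 = 11*2 + 1
2 = 2*1 + 0  (stop)
So 4708/223 = [21; 8, 1, 11, 2].

[21; 8, 1, 11, 2]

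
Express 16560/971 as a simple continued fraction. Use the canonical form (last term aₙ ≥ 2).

[17; 18, 3, 8, 2]

16560 = 17×971 + 53
971 = 18×53 + 17
53 = 3×17 + 2
17 = 8×2 + 1
2 = 2×1 + 0  (stop)
So 16560/971 = [17; 18, 3, 8, 2].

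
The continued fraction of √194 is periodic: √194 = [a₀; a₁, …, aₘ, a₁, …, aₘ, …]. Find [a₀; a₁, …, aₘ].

a₀ = ⌊√194⌋ = 13.
With m₀=0, d₀=1 and mₖ₊₁ = dₖaₖ − mₖ, dₖ₊₁ = (n − mₖ₊₁²)/dₖ, aₖ₊₁ = ⌊(a₀+mₖ₊₁)/dₖ₊₁⌋:
  k=1: m=13, d=25, a=1
  k=2: m=12, d=2, a=12
  k=3: m=12, d=25, a=1
  k=4: m=13, d=1, a=26
d=1 and a=2a₀=26 at k=4, so the next step gives (m, d) = (13, 25) again — its k=1 value — and the period has length 4.

[13; 1, 12, 1, 26]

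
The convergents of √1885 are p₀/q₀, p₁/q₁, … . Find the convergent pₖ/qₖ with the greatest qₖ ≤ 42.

521/12

√1885 = [43; 2, 2, 2, 86, …] (period length 4).
Convergents:
  p_0/q_0 = 43/1
  p_1/q_1 = 87/2
  p_2/q_2 = 217/5
  p_3/q_3 = 521/12
  p_4/q_4 = 45023/1037
q_3 = 12 ≤ 42 < 1037 = q_4, so the answer is 521/12.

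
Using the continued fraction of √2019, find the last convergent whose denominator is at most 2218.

√2019 = [44; 1, 13, 1, 88, …] (period length 4).
Convergents:
  p_0/q_0 = 44/1
  p_1/q_1 = 45/1
  p_2/q_2 = 629/14
  p_3/q_3 = 674/15
  p_4/q_4 = 59941/1334
  p_5/q_5 = 60615/1349
  p_6/q_6 = 847936/18871
q_5 = 1349 ≤ 2218 < 18871 = q_6, so the answer is 60615/1349.

60615/1349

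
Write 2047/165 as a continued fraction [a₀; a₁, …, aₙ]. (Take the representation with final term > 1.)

2047 = 12*165 + 67
165 = 2*67 + 31
67 = 2*31 + 5
31 = 6*5 + 1
5 = 5*1 + 0  (stop)
So 2047/165 = [12; 2, 2, 6, 5].

[12; 2, 2, 6, 5]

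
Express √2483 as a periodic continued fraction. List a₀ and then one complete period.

[49; 1, 4, 1, 6, 1, 4, 1, 98]

a₀ = ⌊√2483⌋ = 49.
With m₀=0, d₀=1 and mₖ₊₁ = dₖaₖ − mₖ, dₖ₊₁ = (n − mₖ₊₁²)/dₖ, aₖ₊₁ = ⌊(a₀+mₖ₊₁)/dₖ₊₁⌋:
  k=1: m=49, d=82, a=1
  k=2: m=33, d=17, a=4
  k=3: m=35, d=74, a=1
  k=4: m=39, d=13, a=6
  k=5: m=39, d=74, a=1
  k=6: m=35, d=17, a=4
  k=7: m=33, d=82, a=1
  k=8: m=49, d=1, a=98
d=1 and a=2a₀=98 at k=8, so the next step gives (m, d) = (49, 82) again — its k=1 value — and the period has length 8.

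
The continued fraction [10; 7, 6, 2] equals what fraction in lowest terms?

Using pₖ = aₖpₖ₋₁ + pₖ₋₂ and qₖ = aₖqₖ₋₁ + qₖ₋₂:
  k=0: a=10, p=10, q=1
  k=1: a=7, p=71, q=7
  k=2: a=6, p=436, q=43
  k=3: a=2, p=943, q=93

943/93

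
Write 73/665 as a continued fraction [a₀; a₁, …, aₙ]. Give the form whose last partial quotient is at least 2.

73 = 0*665 + 73
665 = 9*73 + 8
73 = 9*8 + 1
8 = 8*1 + 0  (stop)
So 73/665 = [0; 9, 9, 8].

[0; 9, 9, 8]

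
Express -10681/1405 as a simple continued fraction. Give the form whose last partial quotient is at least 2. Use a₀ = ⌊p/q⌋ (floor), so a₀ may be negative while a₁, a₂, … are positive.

[-8; 2, 1, 1, 18, 7, 2]

-10681 = -8×1405 + 559
1405 = 2×559 + 287
559 = 1×287 + 272
287 = 1×272 + 15
272 = 18×15 + 2
15 = 7×2 + 1
2 = 2×1 + 0  (stop)
So -10681/1405 = [-8; 2, 1, 1, 18, 7, 2].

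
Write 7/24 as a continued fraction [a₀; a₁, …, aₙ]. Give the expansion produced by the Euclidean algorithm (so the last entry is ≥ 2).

7 = 0·24 + 7
24 = 3·7 + 3
7 = 2·3 + 1
3 = 3·1 + 0  (stop)
So 7/24 = [0; 3, 2, 3].

[0; 3, 2, 3]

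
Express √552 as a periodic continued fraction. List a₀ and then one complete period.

a₀ = ⌊√552⌋ = 23.
With m₀=0, d₀=1 and mₖ₊₁ = dₖaₖ − mₖ, dₖ₊₁ = (n − mₖ₊₁²)/dₖ, aₖ₊₁ = ⌊(a₀+mₖ₊₁)/dₖ₊₁⌋:
  k=1: m=23, d=23, a=2
  k=2: m=23, d=1, a=46
d=1 and a=2a₀=46 at k=2, so the next step gives (m, d) = (23, 23) again — its k=1 value — and the period has length 2.

[23; 2, 46]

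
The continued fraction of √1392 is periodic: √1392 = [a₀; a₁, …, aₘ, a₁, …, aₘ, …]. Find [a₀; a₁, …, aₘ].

[37; 3, 4, 3, 74]

a₀ = ⌊√1392⌋ = 37.
With m₀=0, d₀=1 and mₖ₊₁ = dₖaₖ − mₖ, dₖ₊₁ = (n − mₖ₊₁²)/dₖ, aₖ₊₁ = ⌊(a₀+mₖ₊₁)/dₖ₊₁⌋:
  k=1: m=37, d=23, a=3
  k=2: m=32, d=16, a=4
  k=3: m=32, d=23, a=3
  k=4: m=37, d=1, a=74
d=1 and a=2a₀=74 at k=4, so the next step gives (m, d) = (37, 23) again — its k=1 value — and the period has length 4.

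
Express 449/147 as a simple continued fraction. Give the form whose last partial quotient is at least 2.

449 = 3×147 + 8
147 = 18×8 + 3
8 = 2×3 + 2
3 = 1×2 + 1
2 = 2×1 + 0  (stop)
So 449/147 = [3; 18, 2, 1, 2].

[3; 18, 2, 1, 2]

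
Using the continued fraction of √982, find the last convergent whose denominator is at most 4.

√982 = [31; 2, 1, 30, 1, 2, 62, …] (period length 6).
Convergents:
  p_0/q_0 = 31/1
  p_1/q_1 = 63/2
  p_2/q_2 = 94/3
  p_3/q_3 = 2883/92
q_2 = 3 ≤ 4 < 92 = q_3, so the answer is 94/3.

94/3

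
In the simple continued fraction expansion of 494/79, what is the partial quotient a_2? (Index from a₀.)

494 = 6·79 + 20   →  a_0 = 6
79 = 3·20 + 19   →  a_1 = 3
20 = 1·19 + 1   →  a_2 = 1

1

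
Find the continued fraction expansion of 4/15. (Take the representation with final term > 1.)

[0; 3, 1, 3]

4 = 0×15 + 4
15 = 3×4 + 3
4 = 1×3 + 1
3 = 3×1 + 0  (stop)
So 4/15 = [0; 3, 1, 3].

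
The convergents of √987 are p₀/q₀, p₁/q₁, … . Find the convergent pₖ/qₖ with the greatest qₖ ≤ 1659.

√987 = [31; 2, 2, 2, 62, …] (period length 4).
Convergents:
  p_0/q_0 = 31/1
  p_1/q_1 = 63/2
  p_2/q_2 = 157/5
  p_3/q_3 = 377/12
  p_4/q_4 = 23531/749
  p_5/q_5 = 47439/1510
  p_6/q_6 = 118409/3769
q_5 = 1510 ≤ 1659 < 3769 = q_6, so the answer is 47439/1510.

47439/1510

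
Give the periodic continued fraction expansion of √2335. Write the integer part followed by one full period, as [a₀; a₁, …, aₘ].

[48; 3, 9, 3, 96]

a₀ = ⌊√2335⌋ = 48.
With m₀=0, d₀=1 and mₖ₊₁ = dₖaₖ − mₖ, dₖ₊₁ = (n − mₖ₊₁²)/dₖ, aₖ₊₁ = ⌊(a₀+mₖ₊₁)/dₖ₊₁⌋:
  k=1: m=48, d=31, a=3
  k=2: m=45, d=10, a=9
  k=3: m=45, d=31, a=3
  k=4: m=48, d=1, a=96
d=1 and a=2a₀=96 at k=4, so the next step gives (m, d) = (48, 31) again — its k=1 value — and the period has length 4.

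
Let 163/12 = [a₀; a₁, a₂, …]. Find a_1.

1

163 = 13·12 + 7   →  a_0 = 13
12 = 1·7 + 5   →  a_1 = 1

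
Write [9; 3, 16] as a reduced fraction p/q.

Fold from the inside: start with 16/1.
  3 + 1/16 = 49/16
  9 + 16/49 = 457/49

457/49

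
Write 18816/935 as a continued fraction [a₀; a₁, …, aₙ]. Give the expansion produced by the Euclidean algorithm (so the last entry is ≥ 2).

[20; 8, 16, 1, 1, 3]

18816 = 20*935 + 116
935 = 8*116 + 7
116 = 16*7 + 4
7 = 1*4 + 3
4 = 1*3 + 1
3 = 3*1 + 0  (stop)
So 18816/935 = [20; 8, 16, 1, 1, 3].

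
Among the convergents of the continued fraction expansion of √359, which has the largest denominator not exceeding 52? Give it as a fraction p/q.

√359 = [18; 1, 17, 1, 36, …] (period length 4).
Convergents:
  p_0/q_0 = 18/1
  p_1/q_1 = 19/1
  p_2/q_2 = 341/18
  p_3/q_3 = 360/19
  p_4/q_4 = 13301/702
q_3 = 19 ≤ 52 < 702 = q_4, so the answer is 360/19.

360/19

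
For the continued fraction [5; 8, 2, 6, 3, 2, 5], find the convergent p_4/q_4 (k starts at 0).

1776/347

Using pₖ = aₖpₖ₋₁ + pₖ₋₂, qₖ = aₖqₖ₋₁ + qₖ₋₂ (with p₋₁=1, p₋₂=0, q₋₁=0, q₋₂=1):
  k=0: a=5, p=5, q=1
  k=1: a=8, p=41, q=8
  k=2: a=2, p=87, q=17
  k=3: a=6, p=563, q=110
  k=4: a=3, p=1776, q=347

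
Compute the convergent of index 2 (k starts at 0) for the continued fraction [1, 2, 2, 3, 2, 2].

Using pₖ = aₖpₖ₋₁ + pₖ₋₂, qₖ = aₖqₖ₋₁ + qₖ₋₂ (with p₋₁=1, p₋₂=0, q₋₁=0, q₋₂=1):
  k=0: a=1, p=1, q=1
  k=1: a=2, p=3, q=2
  k=2: a=2, p=7, q=5

7/5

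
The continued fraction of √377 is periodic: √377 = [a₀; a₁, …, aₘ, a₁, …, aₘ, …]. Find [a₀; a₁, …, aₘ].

[19; 2, 2, 2, 38]

a₀ = ⌊√377⌋ = 19.
With m₀=0, d₀=1 and mₖ₊₁ = dₖaₖ − mₖ, dₖ₊₁ = (n − mₖ₊₁²)/dₖ, aₖ₊₁ = ⌊(a₀+mₖ₊₁)/dₖ₊₁⌋:
  k=1: m=19, d=16, a=2
  k=2: m=13, d=13, a=2
  k=3: m=13, d=16, a=2
  k=4: m=19, d=1, a=38
d=1 and a=2a₀=38 at k=4, so the next step gives (m, d) = (19, 16) again — its k=1 value — and the period has length 4.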